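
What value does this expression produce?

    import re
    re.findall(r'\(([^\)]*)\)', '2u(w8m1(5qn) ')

Walking the string: at [2:12] match '(w8m1(5qn)', group 1 = 'w8m1(5qn'.
Because there's exactly one group, `findall` drops the full match and keeps group 1 from the one hit.

['w8m1(5qn']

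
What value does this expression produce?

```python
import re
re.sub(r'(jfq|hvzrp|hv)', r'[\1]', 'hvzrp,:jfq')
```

`|` is ordered: at each position the engine commits to the first alternative that works.
Matches: at [0:5] → 'hvzrp'; at [7:10] → 'jfq'.
Each match is replaced using the text its own group 1 captured.

'[hvzrp],:[jfq]'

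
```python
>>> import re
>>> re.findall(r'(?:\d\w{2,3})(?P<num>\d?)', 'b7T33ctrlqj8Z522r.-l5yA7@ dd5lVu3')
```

This matches a digit, then 2 to 3 of a word character (non-capturing group); then optionally a digit (captured as 'num').
Matches: at [1:5] match '7T33', group 1 = ''; at [11:16] match '8Z522', group 1 = '2'; at [20:24] match '5yA7', group 1 = ''; at [28:33] match '5lVu3', group 1 = '3'.
Because there's exactly one group, `findall` drops the full match and keeps group 1 from each hit.

['', '2', '', '3']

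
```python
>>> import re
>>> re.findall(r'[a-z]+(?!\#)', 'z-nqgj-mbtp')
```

The negative lookaround is zero-width — it rules out positions where the adjacent text would match, without consuming anything.
Matches: at [0:1] → 'z'; at [2:6] → 'nqgj'; at [7:11] → 'mbtp'.
No capturing groups, so `findall` returns the 3 full match strings.

['z', 'nqgj', 'mbtp']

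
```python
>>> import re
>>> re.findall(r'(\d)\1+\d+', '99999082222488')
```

['9']

After group 1 captures some text, `\1` only succeeds where that same text appears again.
Scanning left to right: at [0:14] match '99999082222488', group 1 = '9'.
Because there's exactly one group, `findall` drops the full match and keeps group 1 from the one hit.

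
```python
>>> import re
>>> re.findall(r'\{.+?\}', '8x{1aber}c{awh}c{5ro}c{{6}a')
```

['{1aber}', '{awh}', '{5ro}', '{{6}']

A `+?`/`*?`/`{m,n}?` starts at its minimum and grows only as far as needed for what follows to match.
Walking the string: at [2:9] → '{1aber}'; at [10:15] → '{awh}'; at [16:21] → '{5ro}'; at [22:26] → '{{6}'.
No capturing groups, so `findall` returns the 4 full match strings.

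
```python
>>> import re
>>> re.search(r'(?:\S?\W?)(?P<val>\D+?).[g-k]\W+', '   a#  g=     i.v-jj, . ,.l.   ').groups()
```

Pattern: optionally a non-whitespace character, then optionally a non-word character (non-capturing group); then one or more of a non-digit (lazy) (captured as 'val'); then any character, then a character in [g-k], then one or more of a non-word character.
`re.search` tries every starting position until one works.
The match spans [0:14] → '   a#  g=     '.
Captured: group 1 = '  a# '.

('  a# ',)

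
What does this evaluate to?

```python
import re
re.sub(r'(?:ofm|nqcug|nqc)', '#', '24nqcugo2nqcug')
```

`|` is ordered: at each position the engine commits to the first alternative that works.
Every occurrence is swapped for '#'.

'24#o2#'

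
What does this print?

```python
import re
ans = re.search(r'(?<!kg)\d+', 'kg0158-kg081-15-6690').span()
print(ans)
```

(3, 6)

A negative assertion filters positions out without eating any characters.
`search` walks the string left to right and returns the first match it finds.
The match spans [3:6] → '158'.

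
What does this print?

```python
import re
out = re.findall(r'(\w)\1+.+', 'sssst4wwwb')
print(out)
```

['s']

After group 1 captures some text, `\1` only succeeds where that same text appears again.
Walking the string: at [0:10] match 'sssst4wwwb', group 1 = 's'.
One capturing group, so `findall` returns just the captured substring from the one match — 1 in all.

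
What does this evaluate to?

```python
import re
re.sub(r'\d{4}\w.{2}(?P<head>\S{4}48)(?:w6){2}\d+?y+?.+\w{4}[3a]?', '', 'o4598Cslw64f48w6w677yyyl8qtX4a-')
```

This matches exactly 4 of a digit; then a word character, then exactly 2 of any character; then exactly 4 of a non-whitespace character, then the literal '48' (captured as 'head'); then the literal 'w6' repeated 2 times, then one or more of a digit (lazy), then one or more of a literal 'y' (lazy); then one or more of any character, then exactly 4 of a word character, then optionally one of [3a].
Matches: at [1:30] → '4598Cslw64f48w6w677yyyl8qtX4a'.
Each match is replaced by ''.

'o-'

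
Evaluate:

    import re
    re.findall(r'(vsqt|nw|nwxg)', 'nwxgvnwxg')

['nw', 'nw']

Branches in `(...|...)` are attempted left-to-right; the first branch that allows the whole pattern to succeed is taken.
Walking the string: at [0:2] match 'nw', group 1 = 'nw'; at [5:7] match 'nw', group 1 = 'nw'.
Because there's exactly one group, `findall` drops the full match and keeps group 1 from each hit.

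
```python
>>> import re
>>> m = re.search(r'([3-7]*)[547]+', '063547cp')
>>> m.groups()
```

('6354',)

This matches zero or more of a character in [3-7] (captured); then one or more of one of [547].
`re.search` scans for the first position where the pattern succeeds.
The match spans [1:6] → '63547'.
Captured: group 1 = '6354'.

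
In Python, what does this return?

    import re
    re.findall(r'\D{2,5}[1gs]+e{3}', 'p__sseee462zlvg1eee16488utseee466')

['p__sseee', 'zlvg1eee', 'utseee']

No capturing groups, so `findall` returns the 3 full match strings.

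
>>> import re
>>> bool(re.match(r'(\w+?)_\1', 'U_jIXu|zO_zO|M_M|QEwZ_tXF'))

With `match`, the pattern is implicitly anchored at the beginning.
Here position 0 doesn't satisfy it, so the call returns None, and `bool(None)` is False.

False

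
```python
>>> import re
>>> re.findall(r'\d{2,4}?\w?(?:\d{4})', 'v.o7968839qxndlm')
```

['7968839']

This matches 2 to 4 of a digit (lazy), then optionally a word character; then exactly 4 of a digit (non-capturing group).
Matches: at [3:10] → '7968839'.
With no groups in the pattern, `findall` gives back each whole match — 1 here.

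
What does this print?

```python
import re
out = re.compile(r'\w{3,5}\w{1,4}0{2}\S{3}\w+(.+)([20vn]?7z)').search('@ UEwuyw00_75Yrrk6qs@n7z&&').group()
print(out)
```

This matches 3 to 5 of a word character, then 1 to 4 of a word character, then exactly 2 of the literal '0'; then exactly 3 of a non-whitespace character, then one or more of a word character; then one or more of any character (captured); then optionally one of [20vn], then the literal '7z' (captured).
Unlike `match`, `search` isn't anchored — it looks for the pattern anywhere in the string.
The match spans [2:24] → 'UEwuyw00_75Yrrk6qs@n7z'.
Captured: group 1 = '@n', group 2 = '7z'.

UEwuyw00_75Yrrk6qs@n7z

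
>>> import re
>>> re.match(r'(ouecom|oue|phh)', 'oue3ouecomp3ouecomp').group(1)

With `match`, the pattern is implicitly anchored at the beginning.
The match spans [0:3] → 'oue'.
Captured: group 1 = 'oue'.

'oue'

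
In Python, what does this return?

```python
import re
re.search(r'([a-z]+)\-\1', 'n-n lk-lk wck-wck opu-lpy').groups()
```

('n',)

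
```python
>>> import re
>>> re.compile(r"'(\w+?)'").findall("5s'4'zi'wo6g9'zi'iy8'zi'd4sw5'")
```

With a single group, `findall` returns only what that group captured — 4 items.

['4', 'wo6g9', 'iy8', 'd4sw5']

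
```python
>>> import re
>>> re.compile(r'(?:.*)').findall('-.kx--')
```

This matches zero or more of any character (non-capturing group).
`findall` yields the raw match text (2 of them) because the pattern has no groups.

['-.kx--', '']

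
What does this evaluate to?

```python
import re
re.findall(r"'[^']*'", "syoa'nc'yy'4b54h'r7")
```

["'nc'", "'4b54h'"]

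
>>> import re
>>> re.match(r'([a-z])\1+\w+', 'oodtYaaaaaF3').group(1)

'o'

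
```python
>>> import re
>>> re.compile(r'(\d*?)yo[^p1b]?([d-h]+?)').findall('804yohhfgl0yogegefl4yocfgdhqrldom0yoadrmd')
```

[('804', 'h'), ('0', 'e'), ('4', 'f'), ('0', 'd')]

A `+?`/`*?`/`{m,n}?` starts at its minimum and grows only as far as needed for what follows to match.
With 2 capturing groups, `findall` returns a 2-tuple per match.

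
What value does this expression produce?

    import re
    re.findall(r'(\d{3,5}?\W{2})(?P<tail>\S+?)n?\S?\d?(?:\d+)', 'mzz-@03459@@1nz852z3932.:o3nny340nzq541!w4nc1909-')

[('03459@@', '1'), ('3932.:', 'o')]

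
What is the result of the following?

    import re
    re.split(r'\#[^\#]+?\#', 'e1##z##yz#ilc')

['e1#', '', 'ilc']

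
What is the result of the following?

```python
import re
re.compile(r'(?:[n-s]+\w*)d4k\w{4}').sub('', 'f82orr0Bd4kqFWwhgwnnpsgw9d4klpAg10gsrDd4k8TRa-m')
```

'f82-m'

Pattern: one or more of a character in [n-s], then zero or more of a word character (non-capturing group); then the literal 'd4k', then exactly 4 of a word character.
Matches: at [3:45] → 'orr0Bd4kqFWwhgwnnpsgw9d4klpAg10gsrDd4k8TRa'.
`sub` substitutes '' at each match site.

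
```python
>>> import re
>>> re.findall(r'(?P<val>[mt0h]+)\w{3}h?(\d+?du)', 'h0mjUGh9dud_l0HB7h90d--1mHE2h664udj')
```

Pattern: one or more of one of [mt0h] (captured as 'val'); then exactly 3 of a word character, then optionally a literal 'h'; then one or more of a digit (lazy), then the literal 'du' (captured).
`findall` packs the 2 group values into a tuple for every match.

[('h0m', '9du')]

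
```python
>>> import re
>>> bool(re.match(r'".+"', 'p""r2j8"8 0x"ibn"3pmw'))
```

`match` is anchored at position 0; if the pattern doesn't fit there, it returns None.
Here the pattern fails at index 0, so the call returns None, and `bool(None)` is False.

False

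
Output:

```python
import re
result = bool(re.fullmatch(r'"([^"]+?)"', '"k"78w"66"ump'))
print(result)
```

`re.fullmatch` is like wrapping the pattern in `^…$` (in single-line mode).
Here there's no way to consume every character, so the call returns None, and `bool(None)` is False.

False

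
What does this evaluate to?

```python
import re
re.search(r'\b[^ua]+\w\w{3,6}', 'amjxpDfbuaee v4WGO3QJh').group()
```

' v4WGO3QJh'

Pattern: a word boundary (`\b`, zero-width); then one or more of any character except [ua]; then a word character, then 3 to 6 of a word character.
`re.search` tries every starting position until one works.
The match spans [12:22] → ' v4WGO3QJh'.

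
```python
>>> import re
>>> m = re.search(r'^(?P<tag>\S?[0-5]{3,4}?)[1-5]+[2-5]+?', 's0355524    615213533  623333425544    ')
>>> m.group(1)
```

's035'

This matches anchored at the start of the string; then optionally a non-whitespace character, then 3 to 4 of a character in [0-5] (lazy) (captured as 'tag'); then one or more of a character in [1-5], then one or more of a character in [2-5] (lazy).
The `?` after the quantifier makes it lazy — it takes as little as possible before letting the rest of the pattern try.
`re.search` scans for the first position where the pattern succeeds.
The match spans [0:8] → 's0355524'.
Captured: group 1 = 's035'.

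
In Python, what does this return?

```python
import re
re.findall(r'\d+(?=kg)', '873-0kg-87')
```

The positive lookaround only admits positions where the adjacent text matches; those characters stay outside the span.
Scanning left to right: at [4:5] → '0'.
`findall` yields the raw match text (1 of them) because the pattern has no groups.

['0']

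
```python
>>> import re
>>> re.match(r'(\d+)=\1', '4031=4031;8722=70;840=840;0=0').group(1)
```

'4031'

A backreference is literal: `\1` must see the identical characters the first group matched.
`re.match` won't scan ahead — the pattern has to work from the very first character.
The match spans [0:9] → '4031=4031'.
Captured: group 1 = '4031'.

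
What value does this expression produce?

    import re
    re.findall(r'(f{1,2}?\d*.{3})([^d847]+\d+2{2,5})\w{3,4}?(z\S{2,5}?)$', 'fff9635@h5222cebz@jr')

[('fff9', '635@h5222', 'z@jr')]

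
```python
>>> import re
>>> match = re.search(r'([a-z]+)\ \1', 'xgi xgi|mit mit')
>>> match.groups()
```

`\1` is not a pattern — it's the concrete string captured by group 1, re-applied verbatim.
Unlike `match`, `search` isn't anchored — it looks for the pattern anywhere in the string.
The match spans [0:7] → 'xgi xgi'.
Captured: group 1 = 'xgi'.

('xgi',)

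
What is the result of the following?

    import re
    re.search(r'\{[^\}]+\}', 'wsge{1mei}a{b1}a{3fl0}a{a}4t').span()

(4, 10)

`re.search` tries every starting position until one works.
The match spans [4:10] → '{1mei}'.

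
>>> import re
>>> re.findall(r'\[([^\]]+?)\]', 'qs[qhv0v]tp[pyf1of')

['qhv0v']

Walking the string: at [2:9] match '[qhv0v]', group 1 = 'qhv0v'.
With a single group, `findall` returns only what that group captured — 1 item.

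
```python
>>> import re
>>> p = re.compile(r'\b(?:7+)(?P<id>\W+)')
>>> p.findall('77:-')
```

This matches a word boundary (`\b`, zero-width); then one or more of a literal '7' (non-capturing group); then one or more of a non-word character (captured as 'id').
Walking the string: at [0:4] match '77:-', group 1 = ':-'.
One capturing group, so `findall` returns just the captured substring from the one match — 1 in all.

[':-']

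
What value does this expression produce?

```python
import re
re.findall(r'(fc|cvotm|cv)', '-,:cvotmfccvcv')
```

Alternation isn't longest-match — the leftmost alternative that fits at this position is chosen.
Because there's exactly one group, `findall` drops the full match and keeps group 1 from each hit.

['cvotm', 'fc', 'cv', 'cv']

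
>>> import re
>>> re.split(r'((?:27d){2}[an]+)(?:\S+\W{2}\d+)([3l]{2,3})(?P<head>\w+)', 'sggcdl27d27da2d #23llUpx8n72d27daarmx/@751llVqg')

This matches the literal '27d' repeated 2 times, then one or more of one of [an] (captured); then one or more of a non-whitespace character, then exactly 2 of a non-word character, then one or more of a digit (non-capturing group); then 2 to 3 of one of [3l] (captured); then one or more of a word character (captured as 'head').
Matches to split on: at [6:37] → '27d27da2d #23llUpx8n72d27daarmx'.
`re.split` interleaves the captured-group text with the surrounding fragments.

['sggcdl', '27d27da', 'll', 'Upx8n72d27daarmx', '/@751llVqg']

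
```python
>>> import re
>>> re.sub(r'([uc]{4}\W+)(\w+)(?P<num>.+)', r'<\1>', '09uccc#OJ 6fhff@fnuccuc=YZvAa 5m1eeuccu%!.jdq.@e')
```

'09<uccc#>'

Pattern: exactly 4 of one of [uc], then one or more of a non-word character (captured); then one or more of a word character (captured); then one or more of any character (captured as 'num').
Matches: at [2:48] → 'uccc#OJ 6fhff@fnuccuc=YZvAa 5m1eeuccu%!.jdq.@e'.
The replacement refers to a captured group, so each match is rewritten using its own captured text.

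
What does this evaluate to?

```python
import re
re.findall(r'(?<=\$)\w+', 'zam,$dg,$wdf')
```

The positive lookaround only admits positions where the adjacent text matches; those characters stay outside the span.
Scanning left to right: at [5:7] → 'dg'; at [9:12] → 'wdf'.
With no groups in the pattern, `findall` gives back each whole match — 2 here.

['dg', 'wdf']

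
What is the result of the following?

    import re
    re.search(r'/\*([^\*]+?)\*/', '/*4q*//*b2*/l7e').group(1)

`re.search` tries every starting position until one works.
The match spans [0:6] → '/*4q*/'.
Captured: group 1 = '4q'.

'4q'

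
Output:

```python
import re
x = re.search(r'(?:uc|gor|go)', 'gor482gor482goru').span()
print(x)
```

Branches in `(...|...)` are attempted left-to-right; the first branch that allows the whole pattern to succeed is taken.
`search` walks the string left to right and returns the first match it finds.
The match spans [0:3] → 'gor'.

(0, 3)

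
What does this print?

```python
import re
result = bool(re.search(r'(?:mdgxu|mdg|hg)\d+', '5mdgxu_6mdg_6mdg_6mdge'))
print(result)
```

False

Unlike `match`, `search` isn't anchored — it looks for the pattern anywhere in the string.
Here no position works, so the call returns None, and `bool(None)` is False.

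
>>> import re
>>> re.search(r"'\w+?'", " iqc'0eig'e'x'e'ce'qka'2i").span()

(4, 10)

The match spans [4:10] → "'0eig'".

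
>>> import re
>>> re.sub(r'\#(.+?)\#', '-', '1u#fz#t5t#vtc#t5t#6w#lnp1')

A non-greedy quantifier consumes as few characters as it can — just enough that the remainder of the pattern still matches from where it stops; whatever follows it matches normally.
`sub` substitutes '-' at each match site.

'1u-t5t-t5t-lnp1'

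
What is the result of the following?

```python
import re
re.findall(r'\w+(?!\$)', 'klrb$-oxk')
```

['klr', 'oxk']

Because the assertion is negative and zero-width, positions next to the forbidden text are skipped.
Matches: at [0:3] → 'klr'; at [6:9] → 'oxk'.
With no groups in the pattern, `findall` gives back each whole match — 2 here.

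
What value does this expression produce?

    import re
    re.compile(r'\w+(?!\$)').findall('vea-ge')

['vea', 'ge']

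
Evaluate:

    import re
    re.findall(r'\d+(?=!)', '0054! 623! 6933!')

['0054', '623', '6933']

The `(?=…)`/`(?<=…)` assertion just peeks at neighbouring text; it doesn't advance the match position.
No capturing groups, so `findall` returns the 3 full match strings.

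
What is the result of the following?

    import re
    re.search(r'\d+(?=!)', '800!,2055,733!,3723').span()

The lookaround is zero-width — it requires the adjacent text to match without consuming it, so the asserted text isn't part of the match.
Unlike `match`, `search` isn't anchored — it looks for the pattern anywhere in the string.
The match spans [0:3] → '800'.

(0, 3)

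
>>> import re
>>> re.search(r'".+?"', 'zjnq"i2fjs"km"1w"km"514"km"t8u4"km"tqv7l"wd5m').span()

A non-greedy quantifier consumes as few characters as it can — just enough that the remainder of the pattern still matches from where it stops; whatever follows it matches normally.
The match spans [4:11] → '"i2fjs"'.

(4, 11)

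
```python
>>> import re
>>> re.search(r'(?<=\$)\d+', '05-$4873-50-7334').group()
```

'4873'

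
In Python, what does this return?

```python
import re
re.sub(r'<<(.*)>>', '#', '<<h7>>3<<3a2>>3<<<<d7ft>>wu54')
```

'#wu54'

Matches: at [0:25] → '<<h7>>3<<3a2>>3<<<<d7ft>>'.
`sub` substitutes '#' at each match site.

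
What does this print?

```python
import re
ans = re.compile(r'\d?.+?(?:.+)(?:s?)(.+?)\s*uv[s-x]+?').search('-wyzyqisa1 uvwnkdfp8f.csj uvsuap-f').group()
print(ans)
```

The pattern matches optionally a digit, then one or more of any character (lazy); then one or more of any character (non-capturing group); then optionally a literal 's' (non-capturing group); then one or more of any character (lazy) (captured); then zero or more of whitespace, then the literal 'uv', then one or more of a character in [s-x] (lazy).
A `+?`/`*?`/`{m,n}?` starts at its minimum and grows only as far as needed for what follows to match.
`re.search` scans for the first position where the pattern succeeds.
The match spans [0:29] → '-wyzyqisa1 uvwnkdfp8f.csj uvs'.
Captured: group 1 = ' '.

-wyzyqisa1 uvwnkdfp8f.csj uvs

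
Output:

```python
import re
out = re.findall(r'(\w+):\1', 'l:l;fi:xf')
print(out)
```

['l']

The backreference `\1` re-matches whatever the first group consumed, character for character.
`findall` collects group 1 from the one match (1 total).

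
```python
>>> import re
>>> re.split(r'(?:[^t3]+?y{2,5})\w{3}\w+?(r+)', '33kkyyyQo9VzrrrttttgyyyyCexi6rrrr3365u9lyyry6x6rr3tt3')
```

['33', 'rrr', 'tttt', 'rrrr', '33', 'rr', '3tt3']

The pattern matches one or more of any character except [t3] (lazy), then 2 to 5 of a literal 'y' (non-capturing group); then exactly 3 of a word character, then one or more of a word character (lazy); then one or more of a literal 'r' (captured).
Lazy quantifiers expand one character at a time until the remainder of the pattern can match.
Matches to split on: at [2:15] → 'kkyyyQo9Vzrrr'; at [19:33] → 'gyyyyCexi6rrrr'; at [35:49] → '65u9lyyry6x6rr'.
With a capturing group present, the delimiter's captured portion is kept in the result list.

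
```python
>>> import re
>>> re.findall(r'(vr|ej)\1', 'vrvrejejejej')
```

A backreference is literal: `\1` must see the identical characters the first group matched.
`findall` collects group 1 from each match (3 total).

['vr', 'ej', 'ej']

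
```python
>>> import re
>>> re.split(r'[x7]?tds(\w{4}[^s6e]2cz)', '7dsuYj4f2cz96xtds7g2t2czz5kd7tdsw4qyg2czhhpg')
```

['7dsuYj4f2cz96xtds7g2t2czz5kd', 'w4qyg2cz', 'hhpg']

Pattern: optionally one of [x7], then the literal 'tds'; then exactly 4 of a word character, then any character except [s6e], then the literal '2cz' (captured).
Matches to split on: at [28:40] → '7tdsw4qyg2cz'.
Because the pattern has a capturing group, `split` also inserts each captured text between the pieces.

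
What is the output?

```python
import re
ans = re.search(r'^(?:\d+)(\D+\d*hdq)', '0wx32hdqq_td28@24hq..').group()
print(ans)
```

0wx32hdq

The match spans [0:8] → '0wx32hdq'.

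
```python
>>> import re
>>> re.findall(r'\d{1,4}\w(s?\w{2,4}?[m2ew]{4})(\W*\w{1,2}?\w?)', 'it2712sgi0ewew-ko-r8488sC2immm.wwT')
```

2 groups means the one result is a tuple of 2 captured strings — 1 here.

[('gi0ewew', '-ko')]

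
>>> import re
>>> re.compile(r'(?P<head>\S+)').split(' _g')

[' ', '_g', '']

`re.split` interleaves the captured-group text with the surrounding fragments.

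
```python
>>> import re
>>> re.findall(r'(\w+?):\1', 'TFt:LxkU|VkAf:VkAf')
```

['VkAf']

After group 1 captures some text, `\1` only succeeds where that same text appears again.
Scanning left to right: at [9:18] match 'VkAf:VkAf', group 1 = 'VkAf'.
With a single group, `findall` returns only what that group captured — 1 item.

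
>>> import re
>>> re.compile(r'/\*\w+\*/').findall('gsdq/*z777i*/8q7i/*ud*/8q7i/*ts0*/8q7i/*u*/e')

Matches: at [4:13] → '/*z777i*/'; at [17:23] → '/*ud*/'; at [27:34] → '/*ts0*/'; at [38:43] → '/*u*/'.
No capturing groups, so `findall` returns the 4 full match strings.

['/*z777i*/', '/*ud*/', '/*ts0*/', '/*u*/']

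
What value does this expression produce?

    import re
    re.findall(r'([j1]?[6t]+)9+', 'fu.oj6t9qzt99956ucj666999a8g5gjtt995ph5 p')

['j6t', 't', 'j666', 'jtt']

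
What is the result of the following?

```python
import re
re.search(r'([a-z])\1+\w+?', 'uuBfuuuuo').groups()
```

('u',)

The match spans [0:3] → 'uuB'.
Captured: group 1 = 'u'.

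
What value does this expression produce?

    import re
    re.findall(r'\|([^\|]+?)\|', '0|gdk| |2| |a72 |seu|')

['gdk', '2', 'a72 ']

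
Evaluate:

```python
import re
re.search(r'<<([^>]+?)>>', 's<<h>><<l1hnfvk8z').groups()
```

('h',)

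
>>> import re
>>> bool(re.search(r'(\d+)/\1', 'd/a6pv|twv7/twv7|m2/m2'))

False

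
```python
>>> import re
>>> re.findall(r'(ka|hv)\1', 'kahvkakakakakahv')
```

The backreference `\1` re-matches whatever the first group consumed, character for character.
One capturing group, so `findall` returns just the captured substring from each match — 2 in all.

['ka', 'ka']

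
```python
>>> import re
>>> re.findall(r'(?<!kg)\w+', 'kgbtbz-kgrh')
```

['kgbtbz', 'kgrh']

The negative lookahead/lookbehind blocks any match where the forbidden context is present.
No capturing groups, so `findall` returns the 2 full match strings.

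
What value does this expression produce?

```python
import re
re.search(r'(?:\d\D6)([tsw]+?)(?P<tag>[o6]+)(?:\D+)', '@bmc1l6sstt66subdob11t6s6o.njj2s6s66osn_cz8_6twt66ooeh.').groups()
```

The match spans [4:19] → '1l6sstt66subdob'.
Captured: group 1 = 'sstt', group 2 = '66'.

('sstt', '66')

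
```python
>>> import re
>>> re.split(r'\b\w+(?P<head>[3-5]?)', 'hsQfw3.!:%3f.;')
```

This matches a word boundary (`\b`, zero-width); then one or more of a word character; then optionally a character in [3-5] (captured as 'head').
Matches to split on: at [0:6] → 'hsQfw3'; at [10:12] → '3f'.
With a capturing group present, the delimiter's captured portion is kept in the result list.

['', '', '.!:%', '', '.;']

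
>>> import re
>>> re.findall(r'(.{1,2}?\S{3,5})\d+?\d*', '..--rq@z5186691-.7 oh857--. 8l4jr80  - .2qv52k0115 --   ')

['.--rq@z', '7 oh85', '. 8l4jr', '- .2qv5', 'k011']

Pattern: 1 to 2 of any character (lazy), then 3 to 5 of a non-whitespace character (captured); then one or more of a digit (lazy), then zero or more of a digit.
One capturing group, so `findall` returns just the captured substring from each match — 5 in all.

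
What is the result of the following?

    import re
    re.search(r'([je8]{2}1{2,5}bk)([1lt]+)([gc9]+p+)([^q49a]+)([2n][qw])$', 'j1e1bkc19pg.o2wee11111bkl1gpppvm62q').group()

The pattern matches exactly 2 of one of [je8], then 2 to 5 of a literal '1', then the literal 'bk' (captured); then one or more of one of [1lt] (captured); then one or more of one of [gc9], then one or more of the literal 'p' (captured); then one or more of any character except [q49a] (captured); then one of [2n], then one of [qw] (captured); then anchored at the end.
The match spans [15:35] → 'ee11111bkl1gpppvm62q'.

'ee11111bkl1gpppvm62q'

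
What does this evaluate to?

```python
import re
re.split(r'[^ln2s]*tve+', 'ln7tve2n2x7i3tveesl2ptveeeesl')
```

The pattern matches zero or more of any character except [ln2s], then the literal 'tv'; then one or more of a literal 'e'.
Matches to split on: at [2:6] → '7tve'; at [9:17] → 'x7i3tvee'; at [20:27] → 'ptveeee'.
`split` removes every match and returns the 4 fragments in between.

['ln', '2n2', 'sl2', 'sl']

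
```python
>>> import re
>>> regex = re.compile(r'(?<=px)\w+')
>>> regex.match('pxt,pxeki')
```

None

Because the assertion is zero-width, the text it checks is not consumed and won't appear in the result.
`re.match` won't scan ahead — the pattern has to work from the very first character.
Here the pattern fails at index 0, so the call returns None.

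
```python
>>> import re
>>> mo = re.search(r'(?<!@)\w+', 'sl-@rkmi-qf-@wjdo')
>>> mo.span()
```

(0, 2)

`(?!…)`/`(?<!…)` only lets a position through if the neighbouring text does NOT match; no characters are consumed.
`re.search` scans for the first position where the pattern succeeds.
The match spans [0:2] → 'sl'.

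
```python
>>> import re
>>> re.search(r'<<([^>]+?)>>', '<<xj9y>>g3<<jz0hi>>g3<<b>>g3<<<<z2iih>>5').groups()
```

`search` walks the string left to right and returns the first match it finds.
The match spans [0:8] → '<<xj9y>>'.
Captured: group 1 = 'xj9y'.

('xj9y',)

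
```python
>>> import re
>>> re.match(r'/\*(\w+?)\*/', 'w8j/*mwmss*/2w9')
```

`re.match` won't scan ahead — the pattern has to work from the very first character.
Here the string doesn't start with a match, so the call returns None.

None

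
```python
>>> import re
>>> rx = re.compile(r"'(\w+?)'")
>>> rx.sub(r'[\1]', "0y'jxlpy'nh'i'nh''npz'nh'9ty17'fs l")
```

"0y[jxlpy]nh[i]nh'[npz]nh[9ty17]fs l"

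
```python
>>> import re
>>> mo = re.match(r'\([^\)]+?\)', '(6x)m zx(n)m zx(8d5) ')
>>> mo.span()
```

(0, 4)

With `match`, the pattern is implicitly anchored at the beginning.
The match spans [0:4] → '(6x)'.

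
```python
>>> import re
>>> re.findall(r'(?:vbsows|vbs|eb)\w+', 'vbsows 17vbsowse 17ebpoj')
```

['vbsows', 'vbsowse', 'ebpoj']

Walking the string: at [0:6] → 'vbsows'; at [9:16] → 'vbsowse'; at [19:24] → 'ebpoj'.
`findall` yields the raw match text (3 of them) because the pattern has no groups.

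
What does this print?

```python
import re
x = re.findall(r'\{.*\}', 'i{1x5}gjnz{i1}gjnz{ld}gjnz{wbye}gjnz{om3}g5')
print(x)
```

With no groups in the pattern, `findall` gives back each whole match — 1 here.

['{1x5}gjnz{i1}gjnz{ld}gjnz{wbye}gjnz{om3}']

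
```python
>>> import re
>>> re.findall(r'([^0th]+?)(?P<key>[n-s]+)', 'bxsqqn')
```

Pattern: one or more of any character except [0th] (lazy) (captured); then one or more of a character in [n-s] (captured as 'key').
The `?` after the quantifier makes it lazy — it takes as little as possible before letting the rest of the pattern try.
Matches: at [0:6] match 'bxsqqn', groups = ('bx', 'sqqn').
With 2 capturing groups, `findall` returns a 2-tuple per match.

[('bx', 'sqqn')]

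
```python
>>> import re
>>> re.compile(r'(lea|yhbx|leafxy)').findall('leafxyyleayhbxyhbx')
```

['lea', 'lea', 'yhbx', 'yhbx']

Branches in `(...|...)` are attempted left-to-right; the first branch that allows the whole pattern to succeed is taken.
One capturing group, so `findall` returns just the captured substring from each match — 4 in all.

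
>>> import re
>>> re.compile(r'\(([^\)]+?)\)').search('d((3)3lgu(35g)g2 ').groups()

The match spans [1:5] → '((3)'.
Captured: group 1 = '(3'.

('(3',)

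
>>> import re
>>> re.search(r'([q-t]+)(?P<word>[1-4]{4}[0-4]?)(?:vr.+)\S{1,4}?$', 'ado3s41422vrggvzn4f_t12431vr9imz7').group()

's41422vrggvzn4f_t12431vr9imz7'

Pattern: one or more of a character in [q-t] (captured); then exactly 4 of a character in [1-4], then optionally a character in [0-4] (captured as 'word'); then the literal 'vr', then one or more of any character (non-capturing group); then 1 to 4 of a non-whitespace character (lazy); then anchored at the end.
The match spans [4:33] → 's41422vrggvzn4f_t12431vr9imz7'.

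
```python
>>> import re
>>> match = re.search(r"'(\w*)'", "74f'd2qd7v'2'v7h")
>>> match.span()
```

The match spans [3:11] → "'d2qd7v'".

(3, 11)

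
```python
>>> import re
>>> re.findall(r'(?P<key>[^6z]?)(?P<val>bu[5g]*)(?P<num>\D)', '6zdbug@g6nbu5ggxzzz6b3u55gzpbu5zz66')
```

The pattern matches optionally any character except [6z] (captured as 'key'); then the literal 'bu', then zero or more of one of [5g] (captured as 'val'); then a non-digit (captured as 'num').
Matches: at [2:7] match 'dbug@', groups = ('d', 'bug', '@'); at [9:16] match 'nbu5ggx', groups = ('n', 'bu5gg', 'x'); at [27:32] match 'pbu5z', groups = ('p', 'bu5', 'z').
With 3 capturing groups, `findall` returns a 3-tuple per match.

[('d', 'bug', '@'), ('n', 'bu5gg', 'x'), ('p', 'bu5', 'z')]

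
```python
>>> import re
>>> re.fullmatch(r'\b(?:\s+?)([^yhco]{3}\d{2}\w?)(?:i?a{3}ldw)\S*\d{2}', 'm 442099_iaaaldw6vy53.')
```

`re.fullmatch` is like wrapping the pattern in `^…$` (in single-line mode).
Here the string isn't matched end-to-end, so the call returns None.

None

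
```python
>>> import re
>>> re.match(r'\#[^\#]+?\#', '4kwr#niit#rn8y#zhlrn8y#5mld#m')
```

With `match`, the pattern is implicitly anchored at the beginning.
Here position 0 doesn't satisfy it, so the call returns None.

None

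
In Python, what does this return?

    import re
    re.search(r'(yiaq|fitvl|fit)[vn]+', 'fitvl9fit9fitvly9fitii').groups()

`search` walks the string left to right and returns the first match it finds.
The match spans [0:4] → 'fitv'.
Captured: group 1 = 'fit'.

('fit',)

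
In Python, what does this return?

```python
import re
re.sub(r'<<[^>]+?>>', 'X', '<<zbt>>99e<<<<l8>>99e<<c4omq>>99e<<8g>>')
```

'X99eX99eX99eX'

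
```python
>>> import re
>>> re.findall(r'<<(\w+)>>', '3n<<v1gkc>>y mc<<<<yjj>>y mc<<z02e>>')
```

With a single group, `findall` returns only what that group captured — 3 items.

['v1gkc', 'yjj', 'z02e']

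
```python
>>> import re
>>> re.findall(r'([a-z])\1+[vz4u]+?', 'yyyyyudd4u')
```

The backreference `\1` re-matches whatever the first group consumed, character for character.
Walking the string: at [0:6] match 'yyyyyu', group 1 = 'y'; at [6:9] match 'dd4', group 1 = 'd'.
With a single group, `findall` returns only what that group captured — 2 items.

['y', 'd']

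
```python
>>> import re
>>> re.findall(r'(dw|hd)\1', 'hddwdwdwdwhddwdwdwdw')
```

['dw', 'dw', 'dw', 'dw']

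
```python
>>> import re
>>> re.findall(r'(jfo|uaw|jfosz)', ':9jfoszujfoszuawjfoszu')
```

Branches in `(...|...)` are attempted left-to-right; the first branch that allows the whole pattern to succeed is taken.
Walking the string: at [2:5] match 'jfo', group 1 = 'jfo'; at [8:11] match 'jfo', group 1 = 'jfo'; at [13:16] match 'uaw', group 1 = 'uaw'; at [16:19] match 'jfo', group 1 = 'jfo'.
`findall` collects group 1 from each match (4 total).

['jfo', 'jfo', 'uaw', 'jfo']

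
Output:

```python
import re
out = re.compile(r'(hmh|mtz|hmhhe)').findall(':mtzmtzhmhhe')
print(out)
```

`|` is ordered: at each position the engine commits to the first alternative that works.
`findall` collects group 1 from each match (3 total).

['mtz', 'mtz', 'hmh']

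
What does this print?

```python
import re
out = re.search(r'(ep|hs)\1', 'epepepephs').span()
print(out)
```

(0, 4)

`\1` has to match the exact text group 1 already captured.
`search` walks the string left to right and returns the first match it finds.
The match spans [0:4] → 'epep'.
Captured: group 1 = 'ep'.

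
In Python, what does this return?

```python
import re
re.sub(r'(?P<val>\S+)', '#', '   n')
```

The pattern matches one or more of a non-whitespace character (captured as 'val').
Matches: at [3:4] → 'n'.
Every occurrence is swapped for '#'.

'   #'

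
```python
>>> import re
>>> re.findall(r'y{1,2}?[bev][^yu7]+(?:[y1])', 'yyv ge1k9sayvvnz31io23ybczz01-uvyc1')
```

No capturing groups, so `findall` returns the 2 full match strings.

['yyv ge1k9say', 'ybczz01']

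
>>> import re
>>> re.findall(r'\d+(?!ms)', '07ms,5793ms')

['0', '579']

A negative assertion filters positions out without eating any characters.
Scanning left to right: at [0:1] → '0'; at [5:8] → '579'.
Since nothing is captured, `findall` lists the 2 matched substrings directly.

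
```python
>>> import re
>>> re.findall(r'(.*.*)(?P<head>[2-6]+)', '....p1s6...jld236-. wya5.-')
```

[('....p1s6...jld236-. wya', '5')]

`findall` packs the 2 group values into a tuple for every match.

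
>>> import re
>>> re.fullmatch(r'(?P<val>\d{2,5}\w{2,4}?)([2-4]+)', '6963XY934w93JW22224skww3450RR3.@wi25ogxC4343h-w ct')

None

The pattern matches 2 to 5 of a digit, then 2 to 4 of a word character (lazy) (captured as 'val'); then one or more of a character in [2-4] (captured).
For `fullmatch`, every character of the input must be accounted for by the pattern.
Here the string isn't matched end-to-end, so the call returns None.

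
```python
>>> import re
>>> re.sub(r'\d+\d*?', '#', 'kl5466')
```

This matches one or more of a digit; then zero or more of a digit (lazy).
Matches: at [2:6] → '5466'.
Every occurrence is swapped for '#'.

'kl#'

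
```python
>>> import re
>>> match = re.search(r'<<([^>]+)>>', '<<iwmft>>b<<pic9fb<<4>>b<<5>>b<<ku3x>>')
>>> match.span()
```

Unlike `match`, `search` isn't anchored — it looks for the pattern anywhere in the string.
The match spans [0:9] → '<<iwmft>>'.
Captured: group 1 = 'iwmft'.

(0, 9)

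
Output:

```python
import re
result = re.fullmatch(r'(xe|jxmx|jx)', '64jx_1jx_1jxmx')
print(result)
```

`re.fullmatch` requires the pattern to consume the entire string.
Here there's no way to consume every character, so the call returns None.

None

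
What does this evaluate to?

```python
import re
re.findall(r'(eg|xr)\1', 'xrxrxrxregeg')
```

`\1` has to match the exact text group 1 already captured.
`findall` collects group 1 from each match (3 total).

['xr', 'xr', 'eg']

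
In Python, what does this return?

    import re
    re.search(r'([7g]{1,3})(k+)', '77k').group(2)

'k'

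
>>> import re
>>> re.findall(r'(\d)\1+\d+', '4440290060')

`\1` has to match the exact text group 1 already captured.
`findall` collects group 1 from the one match (1 total).

['4']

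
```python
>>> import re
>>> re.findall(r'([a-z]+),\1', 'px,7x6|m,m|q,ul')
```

['m']

A backreference is literal: `\1` must see the identical characters the first group matched.
Because there's exactly one group, `findall` drops the full match and keeps group 1 from the one hit.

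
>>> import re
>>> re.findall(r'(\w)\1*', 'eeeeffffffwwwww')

['e', 'f', 'w']

A backreference is literal: `\1` must see the identical characters the first group matched.
Walking the string: at [0:4] match 'eeee', group 1 = 'e'; at [4:10] match 'ffffff', group 1 = 'f'; at [10:15] match 'wwwww', group 1 = 'w'.
`findall` collects group 1 from each match (3 total).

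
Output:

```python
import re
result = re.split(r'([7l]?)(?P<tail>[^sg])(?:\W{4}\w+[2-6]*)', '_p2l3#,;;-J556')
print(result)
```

['_p2l3', '', '#', '']

Pattern: optionally one of [7l] (captured); then any character except [sg] (captured as 'tail'); then exactly 4 of a non-word character, then one or more of a word character, then zero or more of a character in [2-6] (non-capturing group).
`re.split` interleaves the captured-group text with the surrounding fragments.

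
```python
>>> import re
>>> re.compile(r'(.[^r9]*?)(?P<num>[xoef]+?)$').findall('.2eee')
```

[('.2', 'eee')]

This matches any character, then zero or more of any character except [r9] (lazy) (captured); then one or more of one of [xoef] (lazy) (captured as 'num'); then anchored at the end.
Because the quantifier is non-greedy, it stops expanding at the earliest point where the rest of the pattern can succeed.
Scanning left to right: at [0:5] match '.2eee', groups = ('.2', 'eee').
2 groups means the one result is a tuple of 2 captured strings — 1 here.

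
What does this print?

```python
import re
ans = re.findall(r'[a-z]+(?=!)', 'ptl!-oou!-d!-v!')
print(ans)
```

['ptl', 'oou', 'd', 'v']

The `(?=…)`/`(?<=…)` assertion just peeks at neighbouring text; it doesn't advance the match position.
Scanning left to right: at [0:3] → 'ptl'; at [5:8] → 'oou'; at [10:11] → 'd'; at [13:14] → 'v'.
`findall` yields the raw match text (4 of them) because the pattern has no groups.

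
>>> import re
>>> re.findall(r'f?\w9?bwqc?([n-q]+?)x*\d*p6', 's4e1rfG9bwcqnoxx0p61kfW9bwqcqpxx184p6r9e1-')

['qp']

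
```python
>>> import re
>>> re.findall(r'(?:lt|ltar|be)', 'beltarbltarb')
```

The regex engine tests alternatives in the order written; an earlier branch that matches wins even if a later one would match more.
Walking the string: at [0:2] → 'be'; at [2:4] → 'lt'; at [7:9] → 'lt'.
Since nothing is captured, `findall` lists the 3 matched substrings directly.

['be', 'lt', 'lt']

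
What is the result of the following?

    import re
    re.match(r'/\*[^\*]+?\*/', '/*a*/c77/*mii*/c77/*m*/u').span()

(0, 5)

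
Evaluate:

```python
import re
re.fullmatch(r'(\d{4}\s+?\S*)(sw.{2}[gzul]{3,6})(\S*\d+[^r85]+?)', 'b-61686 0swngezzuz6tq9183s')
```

None

`fullmatch` succeeds only if the pattern covers the string from start to end.
Here there's no way to consume every character, so the call returns None.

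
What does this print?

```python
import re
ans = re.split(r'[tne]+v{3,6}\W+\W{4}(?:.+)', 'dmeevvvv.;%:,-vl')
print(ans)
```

['dm', '']

The pattern matches one or more of one of [tne], then 3 to 6 of a literal 'v'; then one or more of a non-word character, then exactly 4 of a non-word character; then one or more of any character (non-capturing group).
`split` removes every match and returns the 2 fragments in between.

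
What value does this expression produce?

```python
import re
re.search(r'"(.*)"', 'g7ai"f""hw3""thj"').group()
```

The match spans [4:17] → '"f""hw3""thj"'.

'"f""hw3""thj"'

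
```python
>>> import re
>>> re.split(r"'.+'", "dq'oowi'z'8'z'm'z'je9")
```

['dq', 'je9']

Matches to split on: at [2:18] → "'oowi'z'8'z'm'z'".
Each match becomes a cut point; 2 segments remain.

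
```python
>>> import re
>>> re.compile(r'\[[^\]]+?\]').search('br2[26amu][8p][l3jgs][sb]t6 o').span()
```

(3, 10)

The match spans [3:10] → '[26amu]'.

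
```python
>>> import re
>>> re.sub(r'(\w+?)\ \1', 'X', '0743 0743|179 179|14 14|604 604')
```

A backreference is literal: `\1` must see the identical characters the first group matched.
Matches: at [0:9] → '0743 0743'; at [10:17] → '179 179'; at [18:23] → '14 14'; at [24:31] → '604 604'.
Each match is replaced by 'X'.

'X|X|X|X'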